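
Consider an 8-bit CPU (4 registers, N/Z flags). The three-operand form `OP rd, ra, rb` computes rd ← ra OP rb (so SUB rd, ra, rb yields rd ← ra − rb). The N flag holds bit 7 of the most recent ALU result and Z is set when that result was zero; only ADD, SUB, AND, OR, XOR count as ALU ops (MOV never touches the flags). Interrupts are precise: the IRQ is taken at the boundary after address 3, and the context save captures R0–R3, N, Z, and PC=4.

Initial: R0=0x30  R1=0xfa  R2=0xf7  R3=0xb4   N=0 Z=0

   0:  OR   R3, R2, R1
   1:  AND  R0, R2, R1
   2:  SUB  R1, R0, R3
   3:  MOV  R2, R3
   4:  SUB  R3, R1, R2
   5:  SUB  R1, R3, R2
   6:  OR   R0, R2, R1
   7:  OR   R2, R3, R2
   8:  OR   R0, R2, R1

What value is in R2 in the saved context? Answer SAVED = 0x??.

SAVED = 0xff

after  0: R0=0x30 R1=0xfa R2=0xf7 R3=0xff  N=1 Z=0
after  1: R0=0xf2 R1=0xfa R2=0xf7 R3=0xff  N=1 Z=0
after  2: R0=0xf2 R1=0xf3 R2=0xf7 R3=0xff  N=1 Z=0
after  3: R0=0xf2 R1=0xf3 R2=0xff R3=0xff  N=1 Z=0
-- IRQ taken; context saved, return-PC = 4 --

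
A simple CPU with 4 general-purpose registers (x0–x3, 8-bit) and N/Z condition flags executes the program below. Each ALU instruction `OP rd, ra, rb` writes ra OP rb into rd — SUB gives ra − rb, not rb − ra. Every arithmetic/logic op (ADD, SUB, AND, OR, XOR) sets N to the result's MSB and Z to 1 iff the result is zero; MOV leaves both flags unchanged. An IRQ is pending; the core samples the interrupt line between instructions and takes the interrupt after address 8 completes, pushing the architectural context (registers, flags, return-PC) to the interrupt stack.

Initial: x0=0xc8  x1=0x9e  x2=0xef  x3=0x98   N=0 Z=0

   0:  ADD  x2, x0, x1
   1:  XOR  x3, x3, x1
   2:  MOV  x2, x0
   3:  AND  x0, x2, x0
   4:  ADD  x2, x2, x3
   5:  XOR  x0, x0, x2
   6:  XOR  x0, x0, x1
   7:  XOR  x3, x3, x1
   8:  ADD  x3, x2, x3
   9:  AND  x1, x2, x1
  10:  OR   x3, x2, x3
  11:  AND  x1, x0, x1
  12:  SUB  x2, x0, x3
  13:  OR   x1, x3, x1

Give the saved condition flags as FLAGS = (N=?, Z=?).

FLAGS = (N=0, Z=0)

after  0: x0=0xc8 x1=0x9e x2=0x66 x3=0x98  N=0 Z=0
after  1: x0=0xc8 x1=0x9e x2=0x66 x3=0x06  N=0 Z=0
after  2: x0=0xc8 x1=0x9e x2=0xc8 x3=0x06  N=0 Z=0
after  3: x0=0xc8 x1=0x9e x2=0xc8 x3=0x06  N=1 Z=0
after  4: x0=0xc8 x1=0x9e x2=0xce x3=0x06  N=1 Z=0
after  5: x0=0x06 x1=0x9e x2=0xce x3=0x06  N=0 Z=0
after  6: x0=0x98 x1=0x9e x2=0xce x3=0x06  N=1 Z=0
after  7: x0=0x98 x1=0x9e x2=0xce x3=0x98  N=1 Z=0
after  8: x0=0x98 x1=0x9e x2=0xce x3=0x66  N=0 Z=0
-- IRQ taken; context saved, return-PC = 9 --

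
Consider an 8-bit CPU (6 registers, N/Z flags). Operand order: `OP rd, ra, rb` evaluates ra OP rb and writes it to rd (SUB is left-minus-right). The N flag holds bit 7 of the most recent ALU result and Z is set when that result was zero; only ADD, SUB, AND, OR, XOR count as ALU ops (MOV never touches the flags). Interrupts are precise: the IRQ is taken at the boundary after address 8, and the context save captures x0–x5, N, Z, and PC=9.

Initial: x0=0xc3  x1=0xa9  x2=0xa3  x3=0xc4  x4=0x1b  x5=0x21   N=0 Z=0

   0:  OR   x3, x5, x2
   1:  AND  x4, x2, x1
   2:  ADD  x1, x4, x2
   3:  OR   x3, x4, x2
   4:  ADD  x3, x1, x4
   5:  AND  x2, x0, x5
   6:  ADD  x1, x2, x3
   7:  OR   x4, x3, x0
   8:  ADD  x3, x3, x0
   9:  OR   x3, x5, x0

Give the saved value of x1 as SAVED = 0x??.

SAVED = 0xe6

after  0: x0=0xc3 x1=0xa9 x2=0xa3 x3=0xa3 x4=0x1b x5=0x21  N=1 Z=0
after  1: x0=0xc3 x1=0xa9 x2=0xa3 x3=0xa3 x4=0xa1 x5=0x21  N=1 Z=0
after  2: x0=0xc3 x1=0x44 x2=0xa3 x3=0xa3 x4=0xa1 x5=0x21  N=0 Z=0
after  3: x0=0xc3 x1=0x44 x2=0xa3 x3=0xa3 x4=0xa1 x5=0x21  N=1 Z=0
after  4: x0=0xc3 x1=0x44 x2=0xa3 x3=0xe5 x4=0xa1 x5=0x21  N=1 Z=0
after  5: x0=0xc3 x1=0x44 x2=0x01 x3=0xe5 x4=0xa1 x5=0x21  N=0 Z=0
after  6: x0=0xc3 x1=0xe6 x2=0x01 x3=0xe5 x4=0xa1 x5=0x21  N=1 Z=0
after  7: x0=0xc3 x1=0xe6 x2=0x01 x3=0xe5 x4=0xe7 x5=0x21  N=1 Z=0
after  8: x0=0xc3 x1=0xe6 x2=0x01 x3=0xa8 x4=0xe7 x5=0x21  N=1 Z=0
-- IRQ taken; context saved, return-PC = 9 --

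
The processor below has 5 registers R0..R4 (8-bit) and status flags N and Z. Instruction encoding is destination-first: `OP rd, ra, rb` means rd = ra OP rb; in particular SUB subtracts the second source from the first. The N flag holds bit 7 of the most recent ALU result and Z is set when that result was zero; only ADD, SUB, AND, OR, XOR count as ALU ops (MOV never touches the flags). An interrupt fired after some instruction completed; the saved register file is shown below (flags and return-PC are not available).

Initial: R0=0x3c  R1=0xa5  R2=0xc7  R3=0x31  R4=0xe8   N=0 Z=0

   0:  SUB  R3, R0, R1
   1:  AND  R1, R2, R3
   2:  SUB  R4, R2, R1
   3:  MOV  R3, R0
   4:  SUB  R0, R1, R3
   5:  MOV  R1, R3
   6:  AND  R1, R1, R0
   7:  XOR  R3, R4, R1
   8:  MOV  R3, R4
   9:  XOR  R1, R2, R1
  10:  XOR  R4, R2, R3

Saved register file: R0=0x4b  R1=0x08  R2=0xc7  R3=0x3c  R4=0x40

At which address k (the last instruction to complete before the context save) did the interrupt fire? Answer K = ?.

after  0: R0=0x3c R1=0xa5 R2=0xc7 R3=0x97 R4=0xe8  N=1 Z=0
after  1: R0=0x3c R1=0x87 R2=0xc7 R3=0x97 R4=0xe8  N=1 Z=0
after  2: R0=0x3c R1=0x87 R2=0xc7 R3=0x97 R4=0x40  N=0 Z=0
after  3: R0=0x3c R1=0x87 R2=0xc7 R3=0x3c R4=0x40  N=0 Z=0
after  4: R0=0x4b R1=0x87 R2=0xc7 R3=0x3c R4=0x40  N=0 Z=0
after  5: R0=0x4b R1=0x3c R2=0xc7 R3=0x3c R4=0x40  N=0 Z=0
after  6: R0=0x4b R1=0x08 R2=0xc7 R3=0x3c R4=0x40  N=0 Z=0
-- IRQ taken; context saved, return-PC = 7 --

K = 6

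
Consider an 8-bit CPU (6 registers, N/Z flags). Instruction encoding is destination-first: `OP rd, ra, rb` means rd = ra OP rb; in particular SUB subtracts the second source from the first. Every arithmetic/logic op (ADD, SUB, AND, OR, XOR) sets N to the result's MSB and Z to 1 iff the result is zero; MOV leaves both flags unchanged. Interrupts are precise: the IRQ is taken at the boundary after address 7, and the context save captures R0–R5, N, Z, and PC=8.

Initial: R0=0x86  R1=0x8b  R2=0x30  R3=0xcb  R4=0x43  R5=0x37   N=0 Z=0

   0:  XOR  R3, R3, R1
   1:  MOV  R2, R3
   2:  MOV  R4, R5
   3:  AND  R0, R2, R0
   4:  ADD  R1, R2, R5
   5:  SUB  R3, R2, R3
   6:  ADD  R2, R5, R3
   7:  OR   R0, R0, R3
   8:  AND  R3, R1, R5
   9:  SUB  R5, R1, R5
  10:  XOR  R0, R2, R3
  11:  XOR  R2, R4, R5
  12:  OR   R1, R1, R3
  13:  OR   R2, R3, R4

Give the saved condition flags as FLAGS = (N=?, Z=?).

after  0: R0=0x86 R1=0x8b R2=0x30 R3=0x40 R4=0x43 R5=0x37  N=0 Z=0
after  1: R0=0x86 R1=0x8b R2=0x40 R3=0x40 R4=0x43 R5=0x37  N=0 Z=0
after  2: R0=0x86 R1=0x8b R2=0x40 R3=0x40 R4=0x37 R5=0x37  N=0 Z=0
after  3: R0=0x00 R1=0x8b R2=0x40 R3=0x40 R4=0x37 R5=0x37  N=0 Z=1
after  4: R0=0x00 R1=0x77 R2=0x40 R3=0x40 R4=0x37 R5=0x37  N=0 Z=0
after  5: R0=0x00 R1=0x77 R2=0x40 R3=0x00 R4=0x37 R5=0x37  N=0 Z=1
after  6: R0=0x00 R1=0x77 R2=0x37 R3=0x00 R4=0x37 R5=0x37  N=0 Z=0
after  7: R0=0x00 R1=0x77 R2=0x37 R3=0x00 R4=0x37 R5=0x37  N=0 Z=1
-- IRQ taken; context saved, return-PC = 8 --

FLAGS = (N=0, Z=1)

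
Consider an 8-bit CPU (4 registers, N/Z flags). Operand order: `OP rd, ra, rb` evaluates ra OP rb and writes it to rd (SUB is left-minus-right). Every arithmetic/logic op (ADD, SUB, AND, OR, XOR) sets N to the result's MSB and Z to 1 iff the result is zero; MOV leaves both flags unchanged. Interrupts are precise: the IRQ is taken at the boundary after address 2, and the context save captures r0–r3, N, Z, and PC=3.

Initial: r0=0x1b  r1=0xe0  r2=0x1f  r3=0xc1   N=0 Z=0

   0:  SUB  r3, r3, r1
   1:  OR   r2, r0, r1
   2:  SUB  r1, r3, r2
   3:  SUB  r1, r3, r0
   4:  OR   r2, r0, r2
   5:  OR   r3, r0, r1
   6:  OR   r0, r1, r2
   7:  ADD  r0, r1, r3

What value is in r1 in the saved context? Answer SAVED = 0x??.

SAVED = 0xe6

after  0: r0=0x1b r1=0xe0 r2=0x1f r3=0xe1  N=1 Z=0
after  1: r0=0x1b r1=0xe0 r2=0xfb r3=0xe1  N=1 Z=0
after  2: r0=0x1b r1=0xe6 r2=0xfb r3=0xe1  N=1 Z=0
-- IRQ taken; context saved, return-PC = 3 --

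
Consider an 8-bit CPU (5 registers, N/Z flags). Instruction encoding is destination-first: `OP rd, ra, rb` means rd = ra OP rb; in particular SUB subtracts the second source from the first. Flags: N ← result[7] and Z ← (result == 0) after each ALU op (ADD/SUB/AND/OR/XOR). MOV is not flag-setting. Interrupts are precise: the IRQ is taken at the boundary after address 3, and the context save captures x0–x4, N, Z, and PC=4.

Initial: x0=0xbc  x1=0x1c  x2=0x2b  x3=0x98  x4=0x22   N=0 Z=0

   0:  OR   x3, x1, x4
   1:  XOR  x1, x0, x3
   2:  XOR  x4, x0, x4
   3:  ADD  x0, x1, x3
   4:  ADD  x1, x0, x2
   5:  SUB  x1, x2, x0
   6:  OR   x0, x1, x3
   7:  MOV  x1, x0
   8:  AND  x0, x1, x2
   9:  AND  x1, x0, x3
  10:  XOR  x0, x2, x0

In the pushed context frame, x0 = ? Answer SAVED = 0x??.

SAVED = 0xc0

after  0: x0=0xbc x1=0x1c x2=0x2b x3=0x3e x4=0x22  N=0 Z=0
after  1: x0=0xbc x1=0x82 x2=0x2b x3=0x3e x4=0x22  N=1 Z=0
after  2: x0=0xbc x1=0x82 x2=0x2b x3=0x3e x4=0x9e  N=1 Z=0
after  3: x0=0xc0 x1=0x82 x2=0x2b x3=0x3e x4=0x9e  N=1 Z=0
-- IRQ taken; context saved, return-PC = 4 --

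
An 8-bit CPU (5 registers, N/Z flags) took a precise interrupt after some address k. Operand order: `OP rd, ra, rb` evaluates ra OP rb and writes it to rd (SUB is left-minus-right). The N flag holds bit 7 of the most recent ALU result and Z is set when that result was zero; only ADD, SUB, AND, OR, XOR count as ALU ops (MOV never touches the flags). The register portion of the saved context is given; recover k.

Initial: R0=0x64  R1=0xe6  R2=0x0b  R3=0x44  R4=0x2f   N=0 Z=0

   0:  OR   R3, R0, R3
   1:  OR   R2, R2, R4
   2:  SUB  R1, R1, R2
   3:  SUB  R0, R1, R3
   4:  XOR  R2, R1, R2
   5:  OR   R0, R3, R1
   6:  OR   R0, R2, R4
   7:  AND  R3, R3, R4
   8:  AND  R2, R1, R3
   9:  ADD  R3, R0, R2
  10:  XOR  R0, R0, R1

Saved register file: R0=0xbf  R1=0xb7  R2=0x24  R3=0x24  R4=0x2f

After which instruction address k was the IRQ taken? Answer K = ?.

K = 8

after  0: R0=0x64 R1=0xe6 R2=0x0b R3=0x64 R4=0x2f  N=0 Z=0
after  1: R0=0x64 R1=0xe6 R2=0x2f R3=0x64 R4=0x2f  N=0 Z=0
after  2: R0=0x64 R1=0xb7 R2=0x2f R3=0x64 R4=0x2f  N=1 Z=0
after  3: R0=0x53 R1=0xb7 R2=0x2f R3=0x64 R4=0x2f  N=0 Z=0
after  4: R0=0x53 R1=0xb7 R2=0x98 R3=0x64 R4=0x2f  N=1 Z=0
after  5: R0=0xf7 R1=0xb7 R2=0x98 R3=0x64 R4=0x2f  N=1 Z=0
after  6: R0=0xbf R1=0xb7 R2=0x98 R3=0x64 R4=0x2f  N=1 Z=0
after  7: R0=0xbf R1=0xb7 R2=0x98 R3=0x24 R4=0x2f  N=0 Z=0
after  8: R0=0xbf R1=0xb7 R2=0x24 R3=0x24 R4=0x2f  N=0 Z=0
-- IRQ taken; context saved, return-PC = 9 --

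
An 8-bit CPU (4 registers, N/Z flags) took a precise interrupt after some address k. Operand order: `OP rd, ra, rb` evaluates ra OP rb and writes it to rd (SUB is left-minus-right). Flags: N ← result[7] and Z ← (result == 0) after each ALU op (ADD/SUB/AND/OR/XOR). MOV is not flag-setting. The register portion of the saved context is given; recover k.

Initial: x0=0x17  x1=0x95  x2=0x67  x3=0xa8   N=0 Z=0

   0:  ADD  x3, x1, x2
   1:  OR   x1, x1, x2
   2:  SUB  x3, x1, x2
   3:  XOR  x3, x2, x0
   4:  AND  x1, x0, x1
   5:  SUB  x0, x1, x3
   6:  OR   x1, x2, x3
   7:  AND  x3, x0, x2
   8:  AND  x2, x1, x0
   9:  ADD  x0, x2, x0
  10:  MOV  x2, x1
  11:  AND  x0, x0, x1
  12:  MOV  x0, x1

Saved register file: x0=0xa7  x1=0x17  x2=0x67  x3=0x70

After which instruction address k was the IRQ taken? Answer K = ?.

after  0: x0=0x17 x1=0x95 x2=0x67 x3=0xfc  N=1 Z=0
after  1: x0=0x17 x1=0xf7 x2=0x67 x3=0xfc  N=1 Z=0
after  2: x0=0x17 x1=0xf7 x2=0x67 x3=0x90  N=1 Z=0
after  3: x0=0x17 x1=0xf7 x2=0x67 x3=0x70  N=0 Z=0
after  4: x0=0x17 x1=0x17 x2=0x67 x3=0x70  N=0 Z=0
after  5: x0=0xa7 x1=0x17 x2=0x67 x3=0x70  N=1 Z=0
-- IRQ taken; context saved, return-PC = 6 --

K = 5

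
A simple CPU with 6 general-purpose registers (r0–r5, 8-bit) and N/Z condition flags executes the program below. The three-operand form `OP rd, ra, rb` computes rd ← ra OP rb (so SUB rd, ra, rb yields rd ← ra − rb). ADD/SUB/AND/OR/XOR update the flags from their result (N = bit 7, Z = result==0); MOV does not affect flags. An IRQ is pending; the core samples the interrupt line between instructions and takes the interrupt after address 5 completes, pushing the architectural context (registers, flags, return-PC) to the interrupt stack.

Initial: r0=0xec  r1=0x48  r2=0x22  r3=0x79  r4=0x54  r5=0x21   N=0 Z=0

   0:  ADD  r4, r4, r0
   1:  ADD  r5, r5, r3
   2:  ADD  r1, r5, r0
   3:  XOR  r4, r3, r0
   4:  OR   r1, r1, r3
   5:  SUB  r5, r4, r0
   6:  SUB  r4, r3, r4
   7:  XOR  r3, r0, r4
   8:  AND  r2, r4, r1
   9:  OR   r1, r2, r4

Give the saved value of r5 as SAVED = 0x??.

SAVED = 0xa9

after  0: r0=0xec r1=0x48 r2=0x22 r3=0x79 r4=0x40 r5=0x21  N=0 Z=0
after  1: r0=0xec r1=0x48 r2=0x22 r3=0x79 r4=0x40 r5=0x9a  N=1 Z=0
after  2: r0=0xec r1=0x86 r2=0x22 r3=0x79 r4=0x40 r5=0x9a  N=1 Z=0
after  3: r0=0xec r1=0x86 r2=0x22 r3=0x79 r4=0x95 r5=0x9a  N=1 Z=0
after  4: r0=0xec r1=0xff r2=0x22 r3=0x79 r4=0x95 r5=0x9a  N=1 Z=0
after  5: r0=0xec r1=0xff r2=0x22 r3=0x79 r4=0x95 r5=0xa9  N=1 Z=0
-- IRQ taken; context saved, return-PC = 6 --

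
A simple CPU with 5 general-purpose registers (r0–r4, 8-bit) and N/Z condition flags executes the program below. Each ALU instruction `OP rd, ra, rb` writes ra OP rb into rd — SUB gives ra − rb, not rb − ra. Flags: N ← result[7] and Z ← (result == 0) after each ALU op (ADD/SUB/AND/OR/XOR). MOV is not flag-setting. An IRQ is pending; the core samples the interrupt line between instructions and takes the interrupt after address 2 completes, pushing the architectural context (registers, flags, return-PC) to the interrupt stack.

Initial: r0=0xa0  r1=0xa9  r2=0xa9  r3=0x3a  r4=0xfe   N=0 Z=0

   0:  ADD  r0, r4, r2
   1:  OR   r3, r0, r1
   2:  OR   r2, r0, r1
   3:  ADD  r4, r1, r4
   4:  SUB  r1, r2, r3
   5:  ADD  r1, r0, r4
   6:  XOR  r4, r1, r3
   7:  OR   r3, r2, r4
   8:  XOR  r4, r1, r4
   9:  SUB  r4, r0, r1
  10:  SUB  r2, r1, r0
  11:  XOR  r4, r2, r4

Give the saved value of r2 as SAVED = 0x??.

SAVED = 0xaf

after  0: r0=0xa7 r1=0xa9 r2=0xa9 r3=0x3a r4=0xfe  N=1 Z=0
after  1: r0=0xa7 r1=0xa9 r2=0xa9 r3=0xaf r4=0xfe  N=1 Z=0
after  2: r0=0xa7 r1=0xa9 r2=0xaf r3=0xaf r4=0xfe  N=1 Z=0
-- IRQ taken; context saved, return-PC = 3 --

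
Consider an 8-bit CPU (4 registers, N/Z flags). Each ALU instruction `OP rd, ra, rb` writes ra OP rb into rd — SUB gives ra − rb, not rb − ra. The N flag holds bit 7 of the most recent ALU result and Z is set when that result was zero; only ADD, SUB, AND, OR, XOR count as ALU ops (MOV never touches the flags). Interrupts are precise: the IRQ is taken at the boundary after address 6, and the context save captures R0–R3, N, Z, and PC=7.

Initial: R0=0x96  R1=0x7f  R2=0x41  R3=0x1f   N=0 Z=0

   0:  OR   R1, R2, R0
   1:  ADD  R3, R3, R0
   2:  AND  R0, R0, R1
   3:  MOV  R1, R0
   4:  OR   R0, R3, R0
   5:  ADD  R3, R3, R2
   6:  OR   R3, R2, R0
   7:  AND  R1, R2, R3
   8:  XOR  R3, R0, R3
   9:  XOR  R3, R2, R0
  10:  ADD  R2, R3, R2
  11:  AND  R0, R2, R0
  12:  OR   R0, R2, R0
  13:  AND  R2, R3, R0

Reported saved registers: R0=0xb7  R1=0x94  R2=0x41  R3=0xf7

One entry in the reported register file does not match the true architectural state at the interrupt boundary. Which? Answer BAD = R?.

after  0: R0=0x96 R1=0xd7 R2=0x41 R3=0x1f  N=1 Z=0
after  1: R0=0x96 R1=0xd7 R2=0x41 R3=0xb5  N=1 Z=0
after  2: R0=0x96 R1=0xd7 R2=0x41 R3=0xb5  N=1 Z=0
after  3: R0=0x96 R1=0x96 R2=0x41 R3=0xb5  N=1 Z=0
after  4: R0=0xb7 R1=0x96 R2=0x41 R3=0xb5  N=1 Z=0
after  5: R0=0xb7 R1=0x96 R2=0x41 R3=0xf6  N=1 Z=0
after  6: R0=0xb7 R1=0x96 R2=0x41 R3=0xf7  N=1 Z=0
-- IRQ taken; context saved, return-PC = 7 --
mismatch: R1: reported 0x94 vs actual 0x96

BAD = R1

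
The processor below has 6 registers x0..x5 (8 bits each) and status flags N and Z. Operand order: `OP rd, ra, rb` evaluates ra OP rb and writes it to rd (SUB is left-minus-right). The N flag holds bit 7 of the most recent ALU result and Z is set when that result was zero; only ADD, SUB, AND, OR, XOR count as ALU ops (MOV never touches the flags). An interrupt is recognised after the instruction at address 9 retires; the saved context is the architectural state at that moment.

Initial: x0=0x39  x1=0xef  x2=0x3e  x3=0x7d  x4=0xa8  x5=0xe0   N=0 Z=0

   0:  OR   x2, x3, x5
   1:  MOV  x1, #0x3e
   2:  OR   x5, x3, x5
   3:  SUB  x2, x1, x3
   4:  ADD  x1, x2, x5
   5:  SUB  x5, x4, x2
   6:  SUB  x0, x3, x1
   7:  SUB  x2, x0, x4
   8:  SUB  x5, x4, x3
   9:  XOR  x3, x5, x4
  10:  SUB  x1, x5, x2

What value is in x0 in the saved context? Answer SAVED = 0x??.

after  0: x0=0x39 x1=0xef x2=0xfd x3=0x7d x4=0xa8 x5=0xe0  N=1 Z=0
after  1: x0=0x39 x1=0x3e x2=0xfd x3=0x7d x4=0xa8 x5=0xe0  N=1 Z=0
after  2: x0=0x39 x1=0x3e x2=0xfd x3=0x7d x4=0xa8 x5=0xfd  N=1 Z=0
after  3: x0=0x39 x1=0x3e x2=0xc1 x3=0x7d x4=0xa8 x5=0xfd  N=1 Z=0
after  4: x0=0x39 x1=0xbe x2=0xc1 x3=0x7d x4=0xa8 x5=0xfd  N=1 Z=0
after  5: x0=0x39 x1=0xbe x2=0xc1 x3=0x7d x4=0xa8 x5=0xe7  N=1 Z=0
after  6: x0=0xbf x1=0xbe x2=0xc1 x3=0x7d x4=0xa8 x5=0xe7  N=1 Z=0
after  7: x0=0xbf x1=0xbe x2=0x17 x3=0x7d x4=0xa8 x5=0xe7  N=0 Z=0
after  8: x0=0xbf x1=0xbe x2=0x17 x3=0x7d x4=0xa8 x5=0x2b  N=0 Z=0
after  9: x0=0xbf x1=0xbe x2=0x17 x3=0x83 x4=0xa8 x5=0x2b  N=1 Z=0
-- IRQ taken; context saved, return-PC = 10 --

SAVED = 0xbf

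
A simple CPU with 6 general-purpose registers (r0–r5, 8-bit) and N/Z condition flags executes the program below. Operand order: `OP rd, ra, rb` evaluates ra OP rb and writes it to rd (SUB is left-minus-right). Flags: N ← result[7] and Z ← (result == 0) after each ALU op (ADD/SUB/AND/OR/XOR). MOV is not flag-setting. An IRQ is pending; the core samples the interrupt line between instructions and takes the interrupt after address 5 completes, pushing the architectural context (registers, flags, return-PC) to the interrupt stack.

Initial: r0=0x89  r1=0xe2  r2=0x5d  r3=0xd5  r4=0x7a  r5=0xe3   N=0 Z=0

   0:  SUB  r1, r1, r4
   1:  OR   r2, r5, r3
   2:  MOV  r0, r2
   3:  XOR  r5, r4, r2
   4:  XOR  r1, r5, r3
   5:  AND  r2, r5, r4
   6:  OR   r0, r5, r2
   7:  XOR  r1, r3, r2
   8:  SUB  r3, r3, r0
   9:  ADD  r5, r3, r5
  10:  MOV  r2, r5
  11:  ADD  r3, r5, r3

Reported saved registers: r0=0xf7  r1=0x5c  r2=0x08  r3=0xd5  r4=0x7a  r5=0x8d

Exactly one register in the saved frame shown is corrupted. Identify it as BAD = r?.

after  0: r0=0x89 r1=0x68 r2=0x5d r3=0xd5 r4=0x7a r5=0xe3  N=0 Z=0
after  1: r0=0x89 r1=0x68 r2=0xf7 r3=0xd5 r4=0x7a r5=0xe3  N=1 Z=0
after  2: r0=0xf7 r1=0x68 r2=0xf7 r3=0xd5 r4=0x7a r5=0xe3  N=1 Z=0
after  3: r0=0xf7 r1=0x68 r2=0xf7 r3=0xd5 r4=0x7a r5=0x8d  N=1 Z=0
after  4: r0=0xf7 r1=0x58 r2=0xf7 r3=0xd5 r4=0x7a r5=0x8d  N=0 Z=0
after  5: r0=0xf7 r1=0x58 r2=0x08 r3=0xd5 r4=0x7a r5=0x8d  N=0 Z=0
-- IRQ taken; context saved, return-PC = 6 --
mismatch: r1: reported 0x5c vs actual 0x58

BAD = r1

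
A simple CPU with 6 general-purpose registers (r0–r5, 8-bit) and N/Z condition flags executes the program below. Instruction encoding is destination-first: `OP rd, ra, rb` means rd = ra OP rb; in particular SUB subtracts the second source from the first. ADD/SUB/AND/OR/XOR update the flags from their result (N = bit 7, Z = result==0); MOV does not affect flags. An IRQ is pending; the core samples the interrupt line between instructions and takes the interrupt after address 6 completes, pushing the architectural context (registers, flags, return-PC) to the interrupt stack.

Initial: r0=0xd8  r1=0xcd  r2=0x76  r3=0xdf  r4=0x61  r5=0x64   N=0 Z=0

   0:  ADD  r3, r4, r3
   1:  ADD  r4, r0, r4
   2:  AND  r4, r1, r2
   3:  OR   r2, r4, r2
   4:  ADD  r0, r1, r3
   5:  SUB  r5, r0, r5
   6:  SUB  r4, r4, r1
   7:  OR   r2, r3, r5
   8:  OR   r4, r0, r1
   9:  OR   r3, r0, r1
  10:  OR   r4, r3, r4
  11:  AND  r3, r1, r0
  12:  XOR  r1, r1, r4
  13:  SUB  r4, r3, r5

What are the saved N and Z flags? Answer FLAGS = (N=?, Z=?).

after  0: r0=0xd8 r1=0xcd r2=0x76 r3=0x40 r4=0x61 r5=0x64  N=0 Z=0
after  1: r0=0xd8 r1=0xcd r2=0x76 r3=0x40 r4=0x39 r5=0x64  N=0 Z=0
after  2: r0=0xd8 r1=0xcd r2=0x76 r3=0x40 r4=0x44 r5=0x64  N=0 Z=0
after  3: r0=0xd8 r1=0xcd r2=0x76 r3=0x40 r4=0x44 r5=0x64  N=0 Z=0
after  4: r0=0x0d r1=0xcd r2=0x76 r3=0x40 r4=0x44 r5=0x64  N=0 Z=0
after  5: r0=0x0d r1=0xcd r2=0x76 r3=0x40 r4=0x44 r5=0xa9  N=1 Z=0
after  6: r0=0x0d r1=0xcd r2=0x76 r3=0x40 r4=0x77 r5=0xa9  N=0 Z=0
-- IRQ taken; context saved, return-PC = 7 --

FLAGS = (N=0, Z=0)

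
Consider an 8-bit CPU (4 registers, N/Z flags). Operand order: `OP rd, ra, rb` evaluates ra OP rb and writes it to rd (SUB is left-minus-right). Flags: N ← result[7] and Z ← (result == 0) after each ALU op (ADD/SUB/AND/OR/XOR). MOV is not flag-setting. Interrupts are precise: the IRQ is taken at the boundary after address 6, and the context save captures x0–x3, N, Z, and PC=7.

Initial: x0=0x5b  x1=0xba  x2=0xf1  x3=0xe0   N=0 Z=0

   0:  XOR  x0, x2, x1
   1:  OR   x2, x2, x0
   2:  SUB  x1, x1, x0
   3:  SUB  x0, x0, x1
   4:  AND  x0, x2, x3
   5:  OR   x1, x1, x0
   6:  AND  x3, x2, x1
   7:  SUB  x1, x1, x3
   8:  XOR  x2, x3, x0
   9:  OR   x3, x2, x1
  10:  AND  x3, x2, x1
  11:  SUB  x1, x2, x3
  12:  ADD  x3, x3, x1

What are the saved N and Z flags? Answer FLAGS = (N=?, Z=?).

after  0: x0=0x4b x1=0xba x2=0xf1 x3=0xe0  N=0 Z=0
after  1: x0=0x4b x1=0xba x2=0xfb x3=0xe0  N=1 Z=0
after  2: x0=0x4b x1=0x6f x2=0xfb x3=0xe0  N=0 Z=0
after  3: x0=0xdc x1=0x6f x2=0xfb x3=0xe0  N=1 Z=0
after  4: x0=0xe0 x1=0x6f x2=0xfb x3=0xe0  N=1 Z=0
after  5: x0=0xe0 x1=0xef x2=0xfb x3=0xe0  N=1 Z=0
after  6: x0=0xe0 x1=0xef x2=0xfb x3=0xeb  N=1 Z=0
-- IRQ taken; context saved, return-PC = 7 --

FLAGS = (N=1, Z=0)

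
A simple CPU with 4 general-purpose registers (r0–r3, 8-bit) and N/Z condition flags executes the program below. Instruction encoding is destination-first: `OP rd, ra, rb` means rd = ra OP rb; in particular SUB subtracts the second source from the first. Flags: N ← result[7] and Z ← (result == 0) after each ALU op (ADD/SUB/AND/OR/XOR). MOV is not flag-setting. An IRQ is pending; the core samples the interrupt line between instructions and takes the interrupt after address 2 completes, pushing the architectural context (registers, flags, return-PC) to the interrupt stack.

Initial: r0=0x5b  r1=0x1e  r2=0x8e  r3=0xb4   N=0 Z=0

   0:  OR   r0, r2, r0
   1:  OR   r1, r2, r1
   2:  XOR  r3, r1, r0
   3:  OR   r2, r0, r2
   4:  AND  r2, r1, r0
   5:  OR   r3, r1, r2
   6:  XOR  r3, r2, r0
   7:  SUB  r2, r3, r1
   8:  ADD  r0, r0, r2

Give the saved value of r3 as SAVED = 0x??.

SAVED = 0x41

after  0: r0=0xdf r1=0x1e r2=0x8e r3=0xb4  N=1 Z=0
after  1: r0=0xdf r1=0x9e r2=0x8e r3=0xb4  N=1 Z=0
after  2: r0=0xdf r1=0x9e r2=0x8e r3=0x41  N=0 Z=0
-- IRQ taken; context saved, return-PC = 3 --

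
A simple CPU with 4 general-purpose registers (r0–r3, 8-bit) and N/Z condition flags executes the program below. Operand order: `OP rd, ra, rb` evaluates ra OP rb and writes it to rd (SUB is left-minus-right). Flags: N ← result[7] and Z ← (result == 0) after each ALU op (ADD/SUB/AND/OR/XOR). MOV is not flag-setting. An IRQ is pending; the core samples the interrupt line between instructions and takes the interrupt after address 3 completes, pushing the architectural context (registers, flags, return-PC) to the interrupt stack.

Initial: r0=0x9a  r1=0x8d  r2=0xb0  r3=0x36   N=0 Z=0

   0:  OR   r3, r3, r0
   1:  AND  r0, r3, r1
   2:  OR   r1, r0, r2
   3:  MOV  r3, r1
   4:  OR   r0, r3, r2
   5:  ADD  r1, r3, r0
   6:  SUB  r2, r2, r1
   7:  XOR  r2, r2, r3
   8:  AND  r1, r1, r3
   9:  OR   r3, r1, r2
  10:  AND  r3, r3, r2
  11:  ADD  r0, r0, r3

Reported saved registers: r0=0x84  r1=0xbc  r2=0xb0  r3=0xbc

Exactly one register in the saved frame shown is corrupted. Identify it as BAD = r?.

BAD = r0

after  0: r0=0x9a r1=0x8d r2=0xb0 r3=0xbe  N=1 Z=0
after  1: r0=0x8c r1=0x8d r2=0xb0 r3=0xbe  N=1 Z=0
after  2: r0=0x8c r1=0xbc r2=0xb0 r3=0xbe  N=1 Z=0
after  3: r0=0x8c r1=0xbc r2=0xb0 r3=0xbc  N=1 Z=0
-- IRQ taken; context saved, return-PC = 4 --
mismatch: r0: reported 0x84 vs actual 0x8c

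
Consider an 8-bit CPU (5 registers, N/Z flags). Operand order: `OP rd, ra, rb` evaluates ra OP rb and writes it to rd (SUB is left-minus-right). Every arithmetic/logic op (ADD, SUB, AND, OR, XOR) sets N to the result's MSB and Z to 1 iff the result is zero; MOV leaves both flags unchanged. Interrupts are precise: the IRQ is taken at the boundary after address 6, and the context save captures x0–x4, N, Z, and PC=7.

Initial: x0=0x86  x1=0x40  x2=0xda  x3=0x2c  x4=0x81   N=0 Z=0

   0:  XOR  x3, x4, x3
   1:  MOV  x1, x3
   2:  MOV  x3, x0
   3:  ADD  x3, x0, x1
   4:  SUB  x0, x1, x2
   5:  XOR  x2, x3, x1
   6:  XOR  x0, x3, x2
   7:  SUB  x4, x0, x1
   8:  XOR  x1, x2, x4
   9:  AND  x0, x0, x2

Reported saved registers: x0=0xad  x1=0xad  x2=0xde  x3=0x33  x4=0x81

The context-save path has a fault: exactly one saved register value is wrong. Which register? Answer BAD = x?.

after  0: x0=0x86 x1=0x40 x2=0xda x3=0xad x4=0x81  N=1 Z=0
after  1: x0=0x86 x1=0xad x2=0xda x3=0xad x4=0x81  N=1 Z=0
after  2: x0=0x86 x1=0xad x2=0xda x3=0x86 x4=0x81  N=1 Z=0
after  3: x0=0x86 x1=0xad x2=0xda x3=0x33 x4=0x81  N=0 Z=0
after  4: x0=0xd3 x1=0xad x2=0xda x3=0x33 x4=0x81  N=1 Z=0
after  5: x0=0xd3 x1=0xad x2=0x9e x3=0x33 x4=0x81  N=1 Z=0
after  6: x0=0xad x1=0xad x2=0x9e x3=0x33 x4=0x81  N=1 Z=0
-- IRQ taken; context saved, return-PC = 7 --
mismatch: x2: reported 0xde vs actual 0x9e

BAD = x2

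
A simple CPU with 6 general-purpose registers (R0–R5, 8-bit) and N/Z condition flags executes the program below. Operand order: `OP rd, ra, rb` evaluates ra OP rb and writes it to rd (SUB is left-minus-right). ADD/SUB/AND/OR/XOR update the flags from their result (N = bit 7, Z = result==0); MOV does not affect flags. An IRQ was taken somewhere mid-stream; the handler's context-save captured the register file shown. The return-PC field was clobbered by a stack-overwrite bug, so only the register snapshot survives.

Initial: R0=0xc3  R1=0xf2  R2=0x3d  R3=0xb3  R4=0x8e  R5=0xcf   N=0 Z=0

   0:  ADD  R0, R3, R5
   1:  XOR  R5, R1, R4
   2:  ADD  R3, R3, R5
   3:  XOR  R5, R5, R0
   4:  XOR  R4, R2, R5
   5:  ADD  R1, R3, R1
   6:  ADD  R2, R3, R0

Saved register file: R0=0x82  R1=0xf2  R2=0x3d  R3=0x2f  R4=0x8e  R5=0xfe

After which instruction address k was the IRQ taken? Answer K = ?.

K = 3

after  0: R0=0x82 R1=0xf2 R2=0x3d R3=0xb3 R4=0x8e R5=0xcf  N=1 Z=0
after  1: R0=0x82 R1=0xf2 R2=0x3d R3=0xb3 R4=0x8e R5=0x7c  N=0 Z=0
after  2: R0=0x82 R1=0xf2 R2=0x3d R3=0x2f R4=0x8e R5=0x7c  N=0 Z=0
after  3: R0=0x82 R1=0xf2 R2=0x3d R3=0x2f R4=0x8e R5=0xfe  N=1 Z=0
-- IRQ taken; context saved, return-PC = 4 --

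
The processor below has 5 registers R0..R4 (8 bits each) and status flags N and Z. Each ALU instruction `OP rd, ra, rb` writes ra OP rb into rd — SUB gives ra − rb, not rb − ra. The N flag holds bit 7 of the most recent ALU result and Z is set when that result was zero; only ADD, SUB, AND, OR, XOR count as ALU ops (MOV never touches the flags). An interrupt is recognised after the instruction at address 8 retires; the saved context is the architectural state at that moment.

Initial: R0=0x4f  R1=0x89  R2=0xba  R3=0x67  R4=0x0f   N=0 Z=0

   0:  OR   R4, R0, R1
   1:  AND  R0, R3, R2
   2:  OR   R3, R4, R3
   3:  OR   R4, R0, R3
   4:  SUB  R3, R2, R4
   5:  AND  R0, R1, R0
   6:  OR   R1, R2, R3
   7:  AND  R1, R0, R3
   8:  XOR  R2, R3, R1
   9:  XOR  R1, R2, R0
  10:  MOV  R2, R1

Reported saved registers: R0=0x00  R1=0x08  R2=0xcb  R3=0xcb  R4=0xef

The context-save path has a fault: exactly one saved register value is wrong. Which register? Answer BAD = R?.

BAD = R1

after  0: R0=0x4f R1=0x89 R2=0xba R3=0x67 R4=0xcf  N=1 Z=0
after  1: R0=0x22 R1=0x89 R2=0xba R3=0x67 R4=0xcf  N=0 Z=0
after  2: R0=0x22 R1=0x89 R2=0xba R3=0xef R4=0xcf  N=1 Z=0
after  3: R0=0x22 R1=0x89 R2=0xba R3=0xef R4=0xef  N=1 Z=0
after  4: R0=0x22 R1=0x89 R2=0xba R3=0xcb R4=0xef  N=1 Z=0
after  5: R0=0x00 R1=0x89 R2=0xba R3=0xcb R4=0xef  N=0 Z=1
after  6: R0=0x00 R1=0xfb R2=0xba R3=0xcb R4=0xef  N=1 Z=0
after  7: R0=0x00 R1=0x00 R2=0xba R3=0xcb R4=0xef  N=0 Z=1
after  8: R0=0x00 R1=0x00 R2=0xcb R3=0xcb R4=0xef  N=1 Z=0
-- IRQ taken; context saved, return-PC = 9 --
mismatch: R1: reported 0x08 vs actual 0x00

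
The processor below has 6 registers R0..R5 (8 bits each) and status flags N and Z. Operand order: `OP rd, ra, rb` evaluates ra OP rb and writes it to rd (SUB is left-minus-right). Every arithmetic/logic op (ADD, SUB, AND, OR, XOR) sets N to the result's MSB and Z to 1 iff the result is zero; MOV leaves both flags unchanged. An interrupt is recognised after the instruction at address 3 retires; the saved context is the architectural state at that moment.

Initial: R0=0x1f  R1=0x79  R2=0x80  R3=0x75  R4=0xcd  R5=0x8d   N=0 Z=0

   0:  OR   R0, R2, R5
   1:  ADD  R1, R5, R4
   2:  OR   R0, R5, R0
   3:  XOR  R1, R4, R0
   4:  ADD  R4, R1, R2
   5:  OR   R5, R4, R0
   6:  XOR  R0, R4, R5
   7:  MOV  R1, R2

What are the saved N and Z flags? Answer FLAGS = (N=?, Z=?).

FLAGS = (N=0, Z=0)

after  0: R0=0x8d R1=0x79 R2=0x80 R3=0x75 R4=0xcd R5=0x8d  N=1 Z=0
after  1: R0=0x8d R1=0x5a R2=0x80 R3=0x75 R4=0xcd R5=0x8d  N=0 Z=0
after  2: R0=0x8d R1=0x5a R2=0x80 R3=0x75 R4=0xcd R5=0x8d  N=1 Z=0
after  3: R0=0x8d R1=0x40 R2=0x80 R3=0x75 R4=0xcd R5=0x8d  N=0 Z=0
-- IRQ taken; context saved, return-PC = 4 --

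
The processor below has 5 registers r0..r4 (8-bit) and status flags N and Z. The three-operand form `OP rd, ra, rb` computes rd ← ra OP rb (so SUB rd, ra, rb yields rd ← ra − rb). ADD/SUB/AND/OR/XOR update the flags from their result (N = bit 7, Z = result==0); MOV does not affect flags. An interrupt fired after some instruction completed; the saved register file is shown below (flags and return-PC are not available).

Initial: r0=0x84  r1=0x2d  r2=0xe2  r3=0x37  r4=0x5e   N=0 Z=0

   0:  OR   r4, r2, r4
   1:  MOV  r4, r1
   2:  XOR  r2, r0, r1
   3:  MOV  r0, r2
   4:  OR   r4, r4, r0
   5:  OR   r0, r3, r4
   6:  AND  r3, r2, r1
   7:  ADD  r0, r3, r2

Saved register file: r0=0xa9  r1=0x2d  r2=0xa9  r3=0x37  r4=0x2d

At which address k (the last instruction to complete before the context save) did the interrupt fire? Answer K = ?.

K = 3

after  0: r0=0x84 r1=0x2d r2=0xe2 r3=0x37 r4=0xfe  N=1 Z=0
after  1: r0=0x84 r1=0x2d r2=0xe2 r3=0x37 r4=0x2d  N=1 Z=0
after  2: r0=0x84 r1=0x2d r2=0xa9 r3=0x37 r4=0x2d  N=1 Z=0
after  3: r0=0xa9 r1=0x2d r2=0xa9 r3=0x37 r4=0x2d  N=1 Z=0
-- IRQ taken; context saved, return-PC = 4 --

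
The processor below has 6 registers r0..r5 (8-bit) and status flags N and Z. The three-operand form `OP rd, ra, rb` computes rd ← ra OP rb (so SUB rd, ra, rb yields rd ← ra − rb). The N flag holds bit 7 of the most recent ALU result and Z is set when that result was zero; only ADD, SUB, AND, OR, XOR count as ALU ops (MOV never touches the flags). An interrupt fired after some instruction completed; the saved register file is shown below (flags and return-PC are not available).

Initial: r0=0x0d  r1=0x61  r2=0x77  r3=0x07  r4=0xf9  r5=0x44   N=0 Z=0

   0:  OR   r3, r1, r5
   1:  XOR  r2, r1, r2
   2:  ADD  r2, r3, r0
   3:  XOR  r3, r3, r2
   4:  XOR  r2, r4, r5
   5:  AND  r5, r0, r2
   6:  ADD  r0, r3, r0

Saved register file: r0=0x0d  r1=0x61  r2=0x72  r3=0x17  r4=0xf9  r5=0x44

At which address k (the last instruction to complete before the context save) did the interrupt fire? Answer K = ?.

K = 3

after  0: r0=0x0d r1=0x61 r2=0x77 r3=0x65 r4=0xf9 r5=0x44  N=0 Z=0
after  1: r0=0x0d r1=0x61 r2=0x16 r3=0x65 r4=0xf9 r5=0x44  N=0 Z=0
after  2: r0=0x0d r1=0x61 r2=0x72 r3=0x65 r4=0xf9 r5=0x44  N=0 Z=0
after  3: r0=0x0d r1=0x61 r2=0x72 r3=0x17 r4=0xf9 r5=0x44  N=0 Z=0
-- IRQ taken; context saved, return-PC = 4 --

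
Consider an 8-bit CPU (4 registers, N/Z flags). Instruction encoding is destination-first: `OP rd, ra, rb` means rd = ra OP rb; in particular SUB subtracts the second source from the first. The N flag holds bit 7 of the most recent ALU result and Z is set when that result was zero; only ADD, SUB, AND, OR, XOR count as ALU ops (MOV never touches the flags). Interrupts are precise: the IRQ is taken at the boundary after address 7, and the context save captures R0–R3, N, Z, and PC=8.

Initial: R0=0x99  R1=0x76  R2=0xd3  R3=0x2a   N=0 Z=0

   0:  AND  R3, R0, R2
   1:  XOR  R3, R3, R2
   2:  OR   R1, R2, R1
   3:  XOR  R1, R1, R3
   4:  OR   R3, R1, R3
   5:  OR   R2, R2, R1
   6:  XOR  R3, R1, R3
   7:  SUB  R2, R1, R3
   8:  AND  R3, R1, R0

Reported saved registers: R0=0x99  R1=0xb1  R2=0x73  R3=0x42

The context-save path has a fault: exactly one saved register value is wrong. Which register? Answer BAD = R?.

BAD = R1

after  0: R0=0x99 R1=0x76 R2=0xd3 R3=0x91  N=1 Z=0
after  1: R0=0x99 R1=0x76 R2=0xd3 R3=0x42  N=0 Z=0
after  2: R0=0x99 R1=0xf7 R2=0xd3 R3=0x42  N=1 Z=0
after  3: R0=0x99 R1=0xb5 R2=0xd3 R3=0x42  N=1 Z=0
after  4: R0=0x99 R1=0xb5 R2=0xd3 R3=0xf7  N=1 Z=0
after  5: R0=0x99 R1=0xb5 R2=0xf7 R3=0xf7  N=1 Z=0
after  6: R0=0x99 R1=0xb5 R2=0xf7 R3=0x42  N=0 Z=0
after  7: R0=0x99 R1=0xb5 R2=0x73 R3=0x42  N=0 Z=0
-- IRQ taken; context saved, return-PC = 8 --
mismatch: R1: reported 0xb1 vs actual 0xb5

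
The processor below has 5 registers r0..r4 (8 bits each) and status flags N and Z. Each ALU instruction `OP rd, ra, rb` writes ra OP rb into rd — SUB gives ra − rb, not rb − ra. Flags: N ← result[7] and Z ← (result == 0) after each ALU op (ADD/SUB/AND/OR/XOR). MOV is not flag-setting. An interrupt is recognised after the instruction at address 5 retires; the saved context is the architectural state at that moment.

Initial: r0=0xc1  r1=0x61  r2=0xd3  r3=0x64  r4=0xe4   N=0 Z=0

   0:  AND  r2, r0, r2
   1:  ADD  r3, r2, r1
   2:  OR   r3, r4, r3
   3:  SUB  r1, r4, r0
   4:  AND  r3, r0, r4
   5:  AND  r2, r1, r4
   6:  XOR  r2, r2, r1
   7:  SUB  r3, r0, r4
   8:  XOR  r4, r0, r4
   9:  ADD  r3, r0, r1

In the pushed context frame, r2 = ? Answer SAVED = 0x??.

SAVED = 0x20

after  0: r0=0xc1 r1=0x61 r2=0xc1 r3=0x64 r4=0xe4  N=1 Z=0
after  1: r0=0xc1 r1=0x61 r2=0xc1 r3=0x22 r4=0xe4  N=0 Z=0
after  2: r0=0xc1 r1=0x61 r2=0xc1 r3=0xe6 r4=0xe4  N=1 Z=0
after  3: r0=0xc1 r1=0x23 r2=0xc1 r3=0xe6 r4=0xe4  N=0 Z=0
after  4: r0=0xc1 r1=0x23 r2=0xc1 r3=0xc0 r4=0xe4  N=1 Z=0
after  5: r0=0xc1 r1=0x23 r2=0x20 r3=0xc0 r4=0xe4  N=0 Z=0
-- IRQ taken; context saved, return-PC = 6 --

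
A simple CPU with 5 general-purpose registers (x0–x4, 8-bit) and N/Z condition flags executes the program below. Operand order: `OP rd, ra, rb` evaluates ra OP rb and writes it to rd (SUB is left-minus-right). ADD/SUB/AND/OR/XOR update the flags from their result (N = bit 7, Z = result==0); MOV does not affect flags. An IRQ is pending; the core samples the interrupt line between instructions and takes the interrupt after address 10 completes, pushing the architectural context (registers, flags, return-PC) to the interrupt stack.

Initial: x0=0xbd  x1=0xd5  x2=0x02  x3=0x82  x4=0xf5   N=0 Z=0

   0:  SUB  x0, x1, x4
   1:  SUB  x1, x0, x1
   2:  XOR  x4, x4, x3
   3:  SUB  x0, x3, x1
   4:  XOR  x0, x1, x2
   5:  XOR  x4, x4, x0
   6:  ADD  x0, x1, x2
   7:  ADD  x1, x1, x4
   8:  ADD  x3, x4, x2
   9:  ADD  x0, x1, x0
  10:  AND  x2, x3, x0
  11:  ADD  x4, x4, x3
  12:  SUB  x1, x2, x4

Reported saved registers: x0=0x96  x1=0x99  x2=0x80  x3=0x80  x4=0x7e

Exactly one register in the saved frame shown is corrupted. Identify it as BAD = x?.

BAD = x1

after  0: x0=0xe0 x1=0xd5 x2=0x02 x3=0x82 x4=0xf5  N=1 Z=0
after  1: x0=0xe0 x1=0x0b x2=0x02 x3=0x82 x4=0xf5  N=0 Z=0
after  2: x0=0xe0 x1=0x0b x2=0x02 x3=0x82 x4=0x77  N=0 Z=0
after  3: x0=0x77 x1=0x0b x2=0x02 x3=0x82 x4=0x77  N=0 Z=0
after  4: x0=0x09 x1=0x0b x2=0x02 x3=0x82 x4=0x77  N=0 Z=0
after  5: x0=0x09 x1=0x0b x2=0x02 x3=0x82 x4=0x7e  N=0 Z=0
after  6: x0=0x0d x1=0x0b x2=0x02 x3=0x82 x4=0x7e  N=0 Z=0
after  7: x0=0x0d x1=0x89 x2=0x02 x3=0x82 x4=0x7e  N=1 Z=0
after  8: x0=0x0d x1=0x89 x2=0x02 x3=0x80 x4=0x7e  N=1 Z=0
after  9: x0=0x96 x1=0x89 x2=0x02 x3=0x80 x4=0x7e  N=1 Z=0
after 10: x0=0x96 x1=0x89 x2=0x80 x3=0x80 x4=0x7e  N=1 Z=0
-- IRQ taken; context saved, return-PC = 11 --
mismatch: x1: reported 0x99 vs actual 0x89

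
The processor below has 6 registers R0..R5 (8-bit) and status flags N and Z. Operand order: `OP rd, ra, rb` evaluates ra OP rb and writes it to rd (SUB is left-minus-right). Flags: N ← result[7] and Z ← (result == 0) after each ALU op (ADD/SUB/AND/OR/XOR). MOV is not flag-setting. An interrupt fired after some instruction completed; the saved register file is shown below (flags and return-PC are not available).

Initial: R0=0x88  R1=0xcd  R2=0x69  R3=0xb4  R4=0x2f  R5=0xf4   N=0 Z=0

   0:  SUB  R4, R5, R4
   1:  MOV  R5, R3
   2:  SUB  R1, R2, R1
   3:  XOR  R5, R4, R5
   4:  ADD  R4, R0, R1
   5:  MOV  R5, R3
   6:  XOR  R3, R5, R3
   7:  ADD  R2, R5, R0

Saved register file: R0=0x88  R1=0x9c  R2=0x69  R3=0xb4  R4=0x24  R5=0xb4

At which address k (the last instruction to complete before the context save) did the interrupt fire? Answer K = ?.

K = 5

after  0: R0=0x88 R1=0xcd R2=0x69 R3=0xb4 R4=0xc5 R5=0xf4  N=1 Z=0
after  1: R0=0x88 R1=0xcd R2=0x69 R3=0xb4 R4=0xc5 R5=0xb4  N=1 Z=0
after  2: R0=0x88 R1=0x9c R2=0x69 R3=0xb4 R4=0xc5 R5=0xb4  N=1 Z=0
after  3: R0=0x88 R1=0x9c R2=0x69 R3=0xb4 R4=0xc5 R5=0x71  N=0 Z=0
after  4: R0=0x88 R1=0x9c R2=0x69 R3=0xb4 R4=0x24 R5=0x71  N=0 Z=0
after  5: R0=0x88 R1=0x9c R2=0x69 R3=0xb4 R4=0x24 R5=0xb4  N=0 Z=0
-- IRQ taken; context saved, return-PC = 6 --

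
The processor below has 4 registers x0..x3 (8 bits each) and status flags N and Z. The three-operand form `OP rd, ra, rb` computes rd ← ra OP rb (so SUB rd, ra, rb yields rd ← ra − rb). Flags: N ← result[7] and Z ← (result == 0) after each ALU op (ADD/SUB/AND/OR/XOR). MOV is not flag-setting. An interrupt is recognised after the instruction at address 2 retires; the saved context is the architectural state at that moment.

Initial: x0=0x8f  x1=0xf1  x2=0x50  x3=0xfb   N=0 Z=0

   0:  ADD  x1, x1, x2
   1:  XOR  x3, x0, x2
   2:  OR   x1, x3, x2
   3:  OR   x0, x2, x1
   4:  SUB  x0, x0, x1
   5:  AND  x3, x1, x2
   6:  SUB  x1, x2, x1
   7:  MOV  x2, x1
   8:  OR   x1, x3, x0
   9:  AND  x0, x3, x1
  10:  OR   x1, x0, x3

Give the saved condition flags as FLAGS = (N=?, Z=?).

FLAGS = (N=1, Z=0)

after  0: x0=0x8f x1=0x41 x2=0x50 x3=0xfb  N=0 Z=0
after  1: x0=0x8f x1=0x41 x2=0x50 x3=0xdf  N=1 Z=0
after  2: x0=0x8f x1=0xdf x2=0x50 x3=0xdf  N=1 Z=0
-- IRQ taken; context saved, return-PC = 3 --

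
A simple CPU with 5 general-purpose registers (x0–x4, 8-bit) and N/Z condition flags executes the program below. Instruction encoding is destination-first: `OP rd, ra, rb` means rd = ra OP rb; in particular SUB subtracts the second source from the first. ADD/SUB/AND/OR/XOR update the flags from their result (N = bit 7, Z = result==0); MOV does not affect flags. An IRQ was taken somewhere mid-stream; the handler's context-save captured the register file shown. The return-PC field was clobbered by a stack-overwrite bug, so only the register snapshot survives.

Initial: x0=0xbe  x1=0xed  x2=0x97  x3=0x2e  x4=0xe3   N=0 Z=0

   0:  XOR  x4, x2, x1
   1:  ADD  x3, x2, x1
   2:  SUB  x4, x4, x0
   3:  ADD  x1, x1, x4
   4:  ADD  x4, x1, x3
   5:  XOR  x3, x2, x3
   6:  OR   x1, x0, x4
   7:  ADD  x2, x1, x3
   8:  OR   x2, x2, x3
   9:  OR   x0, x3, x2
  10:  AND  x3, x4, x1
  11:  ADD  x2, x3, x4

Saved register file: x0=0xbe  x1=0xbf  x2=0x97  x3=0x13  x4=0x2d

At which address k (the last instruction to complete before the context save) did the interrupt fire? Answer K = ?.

after  0: x0=0xbe x1=0xed x2=0x97 x3=0x2e x4=0x7a  N=0 Z=0
after  1: x0=0xbe x1=0xed x2=0x97 x3=0x84 x4=0x7a  N=1 Z=0
after  2: x0=0xbe x1=0xed x2=0x97 x3=0x84 x4=0xbc  N=1 Z=0
after  3: x0=0xbe x1=0xa9 x2=0x97 x3=0x84 x4=0xbc  N=1 Z=0
after  4: x0=0xbe x1=0xa9 x2=0x97 x3=0x84 x4=0x2d  N=0 Z=0
after  5: x0=0xbe x1=0xa9 x2=0x97 x3=0x13 x4=0x2d  N=0 Z=0
after  6: x0=0xbe x1=0xbf x2=0x97 x3=0x13 x4=0x2d  N=1 Z=0
-- IRQ taken; context saved, return-PC = 7 --

K = 6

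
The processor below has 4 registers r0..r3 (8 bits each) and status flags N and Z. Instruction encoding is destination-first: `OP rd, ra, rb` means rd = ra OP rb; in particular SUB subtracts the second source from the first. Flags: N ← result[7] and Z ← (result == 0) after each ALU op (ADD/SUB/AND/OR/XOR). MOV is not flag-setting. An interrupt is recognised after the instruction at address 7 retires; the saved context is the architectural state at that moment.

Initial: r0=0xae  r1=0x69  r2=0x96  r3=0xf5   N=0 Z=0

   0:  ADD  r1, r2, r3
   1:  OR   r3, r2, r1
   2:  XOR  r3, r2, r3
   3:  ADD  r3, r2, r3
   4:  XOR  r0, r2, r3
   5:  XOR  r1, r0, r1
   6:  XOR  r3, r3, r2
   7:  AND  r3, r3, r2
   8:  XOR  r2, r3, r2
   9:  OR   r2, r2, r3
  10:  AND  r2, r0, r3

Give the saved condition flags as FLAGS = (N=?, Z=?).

after  0: r0=0xae r1=0x8b r2=0x96 r3=0xf5  N=1 Z=0
after  1: r0=0xae r1=0x8b r2=0x96 r3=0x9f  N=1 Z=0
after  2: r0=0xae r1=0x8b r2=0x96 r3=0x09  N=0 Z=0
after  3: r0=0xae r1=0x8b r2=0x96 r3=0x9f  N=1 Z=0
after  4: r0=0x09 r1=0x8b r2=0x96 r3=0x9f  N=0 Z=0
after  5: r0=0x09 r1=0x82 r2=0x96 r3=0x9f  N=1 Z=0
after  6: r0=0x09 r1=0x82 r2=0x96 r3=0x09  N=0 Z=0
after  7: r0=0x09 r1=0x82 r2=0x96 r3=0x00  N=0 Z=1
-- IRQ taken; context saved, return-PC = 8 --

FLAGS = (N=0, Z=1)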